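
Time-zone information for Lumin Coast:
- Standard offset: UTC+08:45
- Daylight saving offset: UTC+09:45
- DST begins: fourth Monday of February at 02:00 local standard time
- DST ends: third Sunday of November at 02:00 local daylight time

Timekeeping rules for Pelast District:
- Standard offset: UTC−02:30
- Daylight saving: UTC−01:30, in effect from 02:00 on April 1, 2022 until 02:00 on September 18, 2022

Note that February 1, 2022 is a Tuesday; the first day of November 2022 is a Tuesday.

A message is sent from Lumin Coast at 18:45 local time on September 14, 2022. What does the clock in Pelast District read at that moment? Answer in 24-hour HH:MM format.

1 February 2022 is a Tuesday, so the first Monday is February 7 and the fourth is February 28.
1 November 2022 is a Tuesday, so the first Sunday is November 6 and the third is November 20.
September 14, 2022 lies within the daylight-saving period (28 February – 20 November), so Lumin Coast is on daylight time, UTC+09:45.
18:45 Lumin Coast − 9h45m = 09:00 UTC.
At the standard offset (UTC−02:30), 09:00 UTC − 2h30m = 06:30 Pelast District standard time.
The standard-time date in Pelast District, September 14, 2022, falls between 1 April and 18 September, so daylight saving is in effect and Pelast District is at UTC−01:30.
09:00 UTC − 1h30m = 07:30 Pelast District.

07:30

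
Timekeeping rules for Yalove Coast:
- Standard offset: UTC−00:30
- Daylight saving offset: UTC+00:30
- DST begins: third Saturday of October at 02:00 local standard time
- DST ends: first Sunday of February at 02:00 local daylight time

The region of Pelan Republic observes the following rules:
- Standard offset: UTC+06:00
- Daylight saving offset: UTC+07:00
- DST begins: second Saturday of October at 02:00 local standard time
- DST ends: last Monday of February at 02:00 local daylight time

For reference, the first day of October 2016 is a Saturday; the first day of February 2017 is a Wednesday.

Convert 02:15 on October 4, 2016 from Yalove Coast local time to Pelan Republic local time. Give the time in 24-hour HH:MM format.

1 October 2016 is a Saturday, so the first Saturday is October 1 and the third is October 15.
1 February 2017 is a Wednesday, so the first Sunday is February 5.
October 4, 2016 does not fall between 15 October 2016 and 5 February 2017, so daylight saving is not in effect and Yalove Coast is at UTC−00:30.
02:15 Yalove Coast + 0h30m = 02:45 UTC.
1 October 2016 is a Saturday, so the first Saturday is October 1 and the second is October 8.
1 February 2017 is a Wednesday, so Mondays fall on 6, 13, 20, 27; the last is February 27.
At the standard offset (UTC+06:00), 02:45 UTC + 6h = 08:45 Pelan Republic standard time.
The standard-time date in Pelan Republic, October 4, 2016, does not fall between 8 October 2016 and 27 February 2017, so daylight saving is not in effect and Pelan Republic is at UTC+06:00.
02:45 UTC + 6h = 08:45 Pelan Republic.

08:45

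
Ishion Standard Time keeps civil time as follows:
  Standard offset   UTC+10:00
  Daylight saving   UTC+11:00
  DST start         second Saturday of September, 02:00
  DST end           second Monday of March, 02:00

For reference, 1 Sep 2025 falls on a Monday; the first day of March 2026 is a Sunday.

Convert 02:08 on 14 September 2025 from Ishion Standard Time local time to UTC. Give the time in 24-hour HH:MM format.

15:08

1 September 2025 is a Monday, so the first Saturday is September 6 and the second is September 13.
1 March 2026 is a Sunday, so the first Monday is March 2 and the second is March 9.
Daylight saving runs 13 September 2025 – 9 March 2026; 14 September 2025 is inside that window, so Ishion Standard Time is at UTC+11:00.
02:08 local − 11h = 15:08 UTC (rolling into the previous day, 13 September 2025).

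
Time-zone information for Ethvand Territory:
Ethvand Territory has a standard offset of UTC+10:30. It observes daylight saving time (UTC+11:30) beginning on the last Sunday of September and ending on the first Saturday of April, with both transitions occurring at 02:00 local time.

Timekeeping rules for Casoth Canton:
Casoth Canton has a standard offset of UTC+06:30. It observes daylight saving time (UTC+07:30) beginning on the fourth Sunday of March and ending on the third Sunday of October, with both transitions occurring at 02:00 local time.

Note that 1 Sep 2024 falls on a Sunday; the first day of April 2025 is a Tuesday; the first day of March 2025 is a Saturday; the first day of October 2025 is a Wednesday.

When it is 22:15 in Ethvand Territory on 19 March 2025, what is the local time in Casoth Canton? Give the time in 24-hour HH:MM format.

1 September 2024 is a Sunday, so Sundays fall on 1, 8, 15, 22, 29; the last is September 29.
1 April 2025 is a Tuesday, so the first Saturday is April 5.
Daylight saving runs 29 September 2024 – 5 April 2025; 19 March 2025 is inside that window, so Ethvand Territory is at UTC+11:30.
22:15 Ethvand Territory − 11h30m = 10:45 UTC.
1 March 2025 is a Saturday, so the first Sunday is March 2 and the fourth is March 23.
1 October 2025 is a Wednesday, so the first Sunday is October 5 and the third is October 19.
At the standard offset (UTC+06:30), 10:45 UTC + 6h30m = 17:15 Casoth Canton standard time.
The standard-time date in Casoth Canton, 19 March 2025, does not fall between 23 March and 19 October, so daylight saving is not in effect and Casoth Canton is at UTC+06:30.
10:45 UTC + 6h30m = 17:15 Casoth Canton.

17:15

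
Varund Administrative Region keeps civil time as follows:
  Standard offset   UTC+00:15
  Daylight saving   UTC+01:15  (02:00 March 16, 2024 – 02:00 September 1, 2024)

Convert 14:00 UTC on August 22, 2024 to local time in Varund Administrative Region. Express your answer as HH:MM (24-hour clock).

15:15

At the standard offset (UTC+00:15), 14:00 UTC + 0h15m = 14:15 Varund Administrative Region standard time.
Daylight saving runs 16 March – 1 September; the standard-time date in Varund Administrative Region, August 22, 2024, is inside that window, so Varund Administrative Region is at UTC+01:15.
14:00 UTC + 1h15m = 15:15 local.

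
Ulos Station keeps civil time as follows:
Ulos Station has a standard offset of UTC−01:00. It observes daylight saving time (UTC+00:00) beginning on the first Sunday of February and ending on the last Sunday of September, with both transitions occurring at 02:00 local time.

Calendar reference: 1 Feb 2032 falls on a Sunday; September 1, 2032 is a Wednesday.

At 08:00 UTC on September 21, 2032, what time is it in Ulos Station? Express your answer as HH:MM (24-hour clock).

08:00

1 February 2032 is a Sunday, so the first Sunday is February 1.
1 September 2032 is a Wednesday, so Sundays fall on 5, 12, 19, 26; the last is September 26.
At the standard offset (UTC−01:00), 08:00 UTC − 1h = 07:00 Ulos Station standard time.
The standard-time date in Ulos Station, September 21, 2032, lies within the daylight-saving period (1 February – 26 September), so Ulos Station is on daylight time, UTC+00:00.
08:00 UTC + 0h = 08:00 local.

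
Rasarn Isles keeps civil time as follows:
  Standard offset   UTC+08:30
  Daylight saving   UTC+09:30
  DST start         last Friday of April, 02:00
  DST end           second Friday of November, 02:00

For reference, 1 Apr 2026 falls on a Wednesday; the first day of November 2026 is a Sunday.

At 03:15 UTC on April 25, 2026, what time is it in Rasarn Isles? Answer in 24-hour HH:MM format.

12:45

1 April 2026 is a Wednesday, so Fridays fall on 3, 10, 17, 24; the last is April 24.
1 November 2026 is a Sunday, so the first Friday is November 6 and the second is November 13.
At the standard offset (UTC+08:30), 03:15 UTC + 8h30m = 11:45 Rasarn Isles standard time.
Daylight saving runs 24 April – 13 November; the standard-time date in Rasarn Isles, April 25, 2026, is inside that window, so Rasarn Isles is at UTC+09:30.
03:15 UTC + 9h30m = 12:45 local.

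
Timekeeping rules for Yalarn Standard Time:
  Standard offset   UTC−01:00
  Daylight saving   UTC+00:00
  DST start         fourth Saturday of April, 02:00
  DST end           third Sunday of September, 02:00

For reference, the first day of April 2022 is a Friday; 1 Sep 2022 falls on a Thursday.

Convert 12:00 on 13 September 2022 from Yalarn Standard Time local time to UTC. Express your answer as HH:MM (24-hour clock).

1 April 2022 is a Friday, so the first Saturday is April 2 and the fourth is April 23.
1 September 2022 is a Thursday, so the first Sunday is September 4 and the third is September 18.
13 September 2022 falls between 23 April and 18 September, so daylight saving is in effect and Yalarn Standard Time is at UTC+00:00.
12:00 local − 0h = 12:00 UTC.

12:00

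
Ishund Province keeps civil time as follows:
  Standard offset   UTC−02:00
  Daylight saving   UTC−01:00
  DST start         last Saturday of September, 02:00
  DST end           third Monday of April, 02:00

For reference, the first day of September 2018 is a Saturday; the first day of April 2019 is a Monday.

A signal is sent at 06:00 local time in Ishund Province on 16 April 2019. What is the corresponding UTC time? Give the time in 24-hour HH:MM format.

08:00

1 September 2018 is a Saturday, so Saturdays fall on 1, 8, 15, 22, 29; the last is September 29.
1 April 2019 is a Monday, so the first Monday is April 1 and the third is April 15.
Daylight saving runs 29 September 2018 – 15 April 2019; 16 April 2019 is outside that window, so Ishund Province is on standard time at UTC−02:00.
06:00 local + 2h = 08:00 UTC.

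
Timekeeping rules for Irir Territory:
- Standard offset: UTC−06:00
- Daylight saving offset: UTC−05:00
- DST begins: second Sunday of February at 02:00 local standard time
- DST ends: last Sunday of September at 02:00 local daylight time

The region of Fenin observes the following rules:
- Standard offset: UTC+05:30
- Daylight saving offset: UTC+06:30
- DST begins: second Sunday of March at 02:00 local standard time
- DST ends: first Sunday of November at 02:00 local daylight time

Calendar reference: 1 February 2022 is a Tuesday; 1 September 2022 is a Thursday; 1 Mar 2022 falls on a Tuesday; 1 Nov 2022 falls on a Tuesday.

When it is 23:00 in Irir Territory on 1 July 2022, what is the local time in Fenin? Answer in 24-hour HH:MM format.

10:30

1 February 2022 is a Tuesday, so the first Sunday is February 6 and the second is February 13.
1 September 2022 is a Thursday, so Sundays fall on 4, 11, 18, 25; the last is September 25.
1 July 2022 lies within the daylight-saving period (13 February – 25 September), so Irir Territory is on daylight time, UTC−05:00.
23:00 Irir Territory + 5h = 04:00 UTC (rolling into the next day, 2 July 2022).
1 March 2022 is a Tuesday, so the first Sunday is March 6 and the second is March 13.
1 November 2022 is a Tuesday, so the first Sunday is November 6.
At the standard offset (UTC+05:30), 04:00 UTC + 5h30m = 09:30 Fenin standard time.
The standard-time date in Fenin, 2 July 2022, falls between 13 March and 6 November, so daylight saving is in effect and Fenin is at UTC+06:30.
04:00 UTC + 6h30m = 10:30 Fenin.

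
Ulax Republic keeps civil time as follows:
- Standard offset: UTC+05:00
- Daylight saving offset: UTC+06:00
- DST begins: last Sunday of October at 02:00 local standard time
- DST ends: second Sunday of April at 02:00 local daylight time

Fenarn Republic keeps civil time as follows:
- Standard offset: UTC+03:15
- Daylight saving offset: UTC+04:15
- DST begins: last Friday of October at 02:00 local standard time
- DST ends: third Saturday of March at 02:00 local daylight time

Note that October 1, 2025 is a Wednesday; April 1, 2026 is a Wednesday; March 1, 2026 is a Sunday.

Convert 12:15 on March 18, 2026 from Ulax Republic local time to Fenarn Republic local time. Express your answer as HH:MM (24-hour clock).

10:30

1 October 2025 is a Wednesday, so Sundays fall on 5, 12, 19, 26; the last is October 26.
1 April 2026 is a Wednesday, so the first Sunday is April 5 and the second is April 12.
March 18, 2026 falls between 26 October 2025 and 12 April 2026, so daylight saving is in effect and Ulax Republic is at UTC+06:00.
12:15 Ulax Republic − 6h = 06:15 UTC.
1 October 2025 is a Wednesday, so Fridays fall on 3, 10, 17, 24, 31; the last is October 31.
1 March 2026 is a Sunday, so the first Saturday is March 7 and the third is March 21.
At the standard offset (UTC+03:15), 06:15 UTC + 3h15m = 09:30 Fenarn Republic standard time.
Daylight saving runs 31 October 2025 – 21 March 2026; the standard-time date in Fenarn Republic, March 18, 2026, is inside that window, so Fenarn Republic is at UTC+04:15.
06:15 UTC + 4h15m = 10:30 Fenarn Republic.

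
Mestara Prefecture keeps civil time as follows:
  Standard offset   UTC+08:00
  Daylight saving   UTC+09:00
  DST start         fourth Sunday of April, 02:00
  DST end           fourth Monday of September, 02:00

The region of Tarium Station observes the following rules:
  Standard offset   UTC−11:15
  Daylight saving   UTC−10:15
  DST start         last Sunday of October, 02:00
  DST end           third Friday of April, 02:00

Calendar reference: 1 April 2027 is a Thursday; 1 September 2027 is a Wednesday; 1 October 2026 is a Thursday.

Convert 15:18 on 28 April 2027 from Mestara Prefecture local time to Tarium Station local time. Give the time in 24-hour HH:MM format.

1 April 2027 is a Thursday, so the first Sunday is April 4 and the fourth is April 25.
1 September 2027 is a Wednesday, so the first Monday is September 6 and the fourth is September 27.
28 April 2027 lies within the daylight-saving period (25 April – 27 September), so Mestara Prefecture is on daylight time, UTC+09:00.
15:18 Mestara Prefecture − 9h = 06:18 UTC.
1 October 2026 is a Thursday, so Sundays fall on 4, 11, 18, 25; the last is October 25.
1 April 2027 is a Thursday, so the first Friday is April 2 and the third is April 16.
At the standard offset (UTC−11:15), 06:18 UTC − 11h15m = 19:03 Tarium Station standard time (rolling into the previous day, 27 April 2027).
The standard-time date in Tarium Station, 27 April 2027, is outside the daylight-saving period (25 October 2026 – 16 April 2027), so Tarium Station is on standard time, UTC−11:15.
06:18 UTC − 11h15m = 19:03 Tarium Station (rolling into the previous day, 27 April 2027).

19:03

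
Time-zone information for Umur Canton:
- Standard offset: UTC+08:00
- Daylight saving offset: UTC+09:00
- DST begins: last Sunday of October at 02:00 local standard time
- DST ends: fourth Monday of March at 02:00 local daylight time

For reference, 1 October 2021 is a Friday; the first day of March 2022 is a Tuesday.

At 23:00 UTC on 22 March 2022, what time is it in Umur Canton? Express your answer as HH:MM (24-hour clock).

1 October 2021 is a Friday, so Sundays fall on 3, 10, 17, 24, 31; the last is October 31.
1 March 2022 is a Tuesday, so the first Monday is March 7 and the fourth is March 28.
At the standard offset (UTC+08:00), 23:00 UTC + 8h = 07:00 Umur Canton standard time (rolling into the next day, 23 March 2022).
The standard-time date in Umur Canton, 23 March 2022, falls between 31 October 2021 and 28 March 2022, so daylight saving is in effect and Umur Canton is at UTC+09:00.
23:00 UTC + 9h = 08:00 local (rolling into the next day, 23 March 2022).

08:00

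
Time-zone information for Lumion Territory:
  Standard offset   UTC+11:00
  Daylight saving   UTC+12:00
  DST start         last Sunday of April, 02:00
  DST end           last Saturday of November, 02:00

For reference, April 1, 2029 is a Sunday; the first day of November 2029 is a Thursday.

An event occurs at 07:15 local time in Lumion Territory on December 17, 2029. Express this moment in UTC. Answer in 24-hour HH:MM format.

20:15

1 April 2029 is a Sunday, so Sundays fall on 1, 8, 15, 22, 29; the last is April 29.
1 November 2029 is a Thursday, so Saturdays fall on 3, 10, 17, 24; the last is November 24.
Daylight saving runs 29 April – 24 November; December 17, 2029 is outside that window, so Lumion Territory is on standard time at UTC+11:00.
07:15 local − 11h = 20:15 UTC (rolling into the previous day, 16 December 2029).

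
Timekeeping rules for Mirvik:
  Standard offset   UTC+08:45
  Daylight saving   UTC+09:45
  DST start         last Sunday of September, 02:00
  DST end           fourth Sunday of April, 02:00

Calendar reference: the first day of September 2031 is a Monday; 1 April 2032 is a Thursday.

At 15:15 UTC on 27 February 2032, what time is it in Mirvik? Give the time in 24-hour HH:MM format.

01:00

1 September 2031 is a Monday, so Sundays fall on 7, 14, 21, 28; the last is September 28.
1 April 2032 is a Thursday, so the first Sunday is April 4 and the fourth is April 25.
At the standard offset (UTC+08:45), 15:15 UTC + 8h45m = 00:00 Mirvik standard time (rolling into the next day, 28 February 2032).
Daylight saving runs 28 September 2031 – 25 April 2032; the standard-time date in Mirvik, 28 February 2032, is inside that window, so Mirvik is at UTC+09:45.
15:15 UTC + 9h45m = 01:00 local (rolling into the next day, 28 February 2032).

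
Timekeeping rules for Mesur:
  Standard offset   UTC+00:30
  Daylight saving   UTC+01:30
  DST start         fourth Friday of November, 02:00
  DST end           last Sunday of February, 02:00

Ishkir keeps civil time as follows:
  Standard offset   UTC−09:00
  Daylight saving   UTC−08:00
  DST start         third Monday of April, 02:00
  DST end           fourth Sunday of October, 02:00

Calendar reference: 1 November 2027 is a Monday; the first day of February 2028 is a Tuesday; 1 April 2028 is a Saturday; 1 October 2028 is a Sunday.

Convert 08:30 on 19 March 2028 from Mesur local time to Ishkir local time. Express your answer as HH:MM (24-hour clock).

1 November 2027 is a Monday, so the first Friday is November 5 and the fourth is November 26.
1 February 2028 is a Tuesday, so Sundays fall on 6, 13, 20, 27; the last is February 27.
19 March 2028 does not fall between 26 November 2027 and 27 February 2028, so daylight saving is not in effect and Mesur is at UTC+00:30.
08:30 Mesur − 0h30m = 08:00 UTC.
1 April 2028 is a Saturday, so the first Monday is April 3 and the third is April 17.
1 October 2028 is a Sunday, so the first Sunday is October 1 and the fourth is October 22.
At the standard offset (UTC−09:00), 08:00 UTC − 9h = 23:00 Ishkir standard time (rolling into the previous day, 18 March 2028).
The standard-time date in Ishkir, 18 March 2028, is outside the daylight-saving period (17 April – 22 October), so Ishkir is on standard time, UTC−09:00.
08:00 UTC − 9h = 23:00 Ishkir (rolling into the previous day, 18 March 2028).

23:00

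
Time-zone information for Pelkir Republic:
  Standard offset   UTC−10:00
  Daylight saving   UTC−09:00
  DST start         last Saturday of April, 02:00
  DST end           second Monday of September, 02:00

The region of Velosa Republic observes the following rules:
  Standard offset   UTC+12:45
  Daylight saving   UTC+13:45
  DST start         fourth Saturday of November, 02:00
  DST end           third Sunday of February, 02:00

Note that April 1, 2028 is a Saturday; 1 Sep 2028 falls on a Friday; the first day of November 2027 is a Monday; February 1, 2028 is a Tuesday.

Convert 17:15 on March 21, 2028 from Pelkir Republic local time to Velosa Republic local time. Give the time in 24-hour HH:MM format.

16:00

1 April 2028 is a Saturday, so Saturdays fall on 1, 8, 15, 22, 29; the last is April 29.
1 September 2028 is a Friday, so the first Monday is September 4 and the second is September 11.
Daylight saving runs 29 April – 11 September; March 21, 2028 is outside that window, so Pelkir Republic is on standard time at UTC−10:00.
17:15 Pelkir Republic + 10h = 03:15 UTC (rolling into the next day, 22 March 2028).
1 November 2027 is a Monday, so the first Saturday is November 6 and the fourth is November 27.
1 February 2028 is a Tuesday, so the first Sunday is February 6 and the third is February 20.
At the standard offset (UTC+12:45), 03:15 UTC + 12h45m = 16:00 Velosa Republic standard time.
Daylight saving runs 27 November 2027 – 20 February 2028; the standard-time date in Velosa Republic, March 22, 2028, is outside that window, so Velosa Republic is on standard time at UTC+12:45.
03:15 UTC + 12h45m = 16:00 Velosa Republic.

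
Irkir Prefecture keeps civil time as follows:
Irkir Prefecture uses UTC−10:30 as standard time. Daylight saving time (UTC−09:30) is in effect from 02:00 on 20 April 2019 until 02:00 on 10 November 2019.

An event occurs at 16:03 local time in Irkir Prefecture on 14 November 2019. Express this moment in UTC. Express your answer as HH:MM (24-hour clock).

02:33

14 November 2019 does not fall between 20 April and 10 November, so daylight saving is not in effect and Irkir Prefecture is at UTC−10:30.
16:03 local + 10h30m = 02:33 UTC (rolling into the next day, 15 November 2019).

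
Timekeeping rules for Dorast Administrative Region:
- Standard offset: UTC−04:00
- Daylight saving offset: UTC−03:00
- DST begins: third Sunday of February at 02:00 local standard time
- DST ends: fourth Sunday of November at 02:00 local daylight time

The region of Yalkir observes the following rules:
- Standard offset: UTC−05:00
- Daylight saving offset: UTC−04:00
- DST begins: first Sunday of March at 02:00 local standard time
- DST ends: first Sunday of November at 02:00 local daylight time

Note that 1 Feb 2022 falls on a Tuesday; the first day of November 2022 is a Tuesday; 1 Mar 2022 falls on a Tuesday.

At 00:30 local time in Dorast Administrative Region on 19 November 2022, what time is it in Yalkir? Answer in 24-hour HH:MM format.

1 February 2022 is a Tuesday, so the first Sunday is February 6 and the third is February 20.
1 November 2022 is a Tuesday, so the first Sunday is November 6 and the fourth is November 27.
19 November 2022 falls between 20 February and 27 November, so daylight saving is in effect and Dorast Administrative Region is at UTC−03:00.
00:30 Dorast Administrative Region + 3h = 03:30 UTC.
1 March 2022 is a Tuesday, so the first Sunday is March 6.
1 November 2022 is a Tuesday, so the first Sunday is November 6.
At the standard offset (UTC−05:00), 03:30 UTC − 5h = 22:30 Yalkir standard time (rolling into the previous day, 18 November 2022).
The standard-time date in Yalkir, 18 November 2022, does not fall between 6 March and 6 November, so daylight saving is not in effect and Yalkir is at UTC−05:00.
03:30 UTC − 5h = 22:30 Yalkir (rolling into the previous day, 18 November 2022).

22:30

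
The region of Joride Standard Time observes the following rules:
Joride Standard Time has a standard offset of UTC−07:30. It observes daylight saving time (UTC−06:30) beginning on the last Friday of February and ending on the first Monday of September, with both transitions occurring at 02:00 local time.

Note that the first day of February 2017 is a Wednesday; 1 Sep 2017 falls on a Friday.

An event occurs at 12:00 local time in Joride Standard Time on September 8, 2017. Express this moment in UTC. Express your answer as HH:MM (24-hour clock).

1 February 2017 is a Wednesday, so Fridays fall on 3, 10, 17, 24; the last is February 24.
1 September 2017 is a Friday, so the first Monday is September 4.
Daylight saving runs 24 February – 4 September; September 8, 2017 is outside that window, so Joride Standard Time is on standard time at UTC−07:30.
12:00 local + 7h30m = 19:30 UTC.

19:30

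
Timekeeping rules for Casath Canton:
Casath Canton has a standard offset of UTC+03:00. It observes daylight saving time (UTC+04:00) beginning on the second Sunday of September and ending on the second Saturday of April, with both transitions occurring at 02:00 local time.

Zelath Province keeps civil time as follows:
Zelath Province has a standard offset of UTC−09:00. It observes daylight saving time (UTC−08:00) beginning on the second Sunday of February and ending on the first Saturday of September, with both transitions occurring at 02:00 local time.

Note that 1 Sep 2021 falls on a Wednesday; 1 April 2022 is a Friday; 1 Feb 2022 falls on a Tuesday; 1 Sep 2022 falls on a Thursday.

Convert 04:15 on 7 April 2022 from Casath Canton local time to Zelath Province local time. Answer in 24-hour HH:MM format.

1 September 2021 is a Wednesday, so the first Sunday is September 5 and the second is September 12.
1 April 2022 is a Friday, so the first Saturday is April 2 and the second is April 9.
Daylight saving runs 12 September 2021 – 9 April 2022; 7 April 2022 is inside that window, so Casath Canton is at UTC+04:00.
04:15 Casath Canton − 4h = 00:15 UTC.
1 February 2022 is a Tuesday, so the first Sunday is February 6 and the second is February 13.
1 September 2022 is a Thursday, so the first Saturday is September 3.
At the standard offset (UTC−09:00), 00:15 UTC − 9h = 15:15 Zelath Province standard time (rolling into the previous day, 6 April 2022).
Daylight saving runs 13 February – 3 September; the standard-time date in Zelath Province, 6 April 2022, is inside that window, so Zelath Province is at UTC−08:00.
00:15 UTC − 8h = 16:15 Zelath Province (rolling into the previous day, 6 April 2022).

16:15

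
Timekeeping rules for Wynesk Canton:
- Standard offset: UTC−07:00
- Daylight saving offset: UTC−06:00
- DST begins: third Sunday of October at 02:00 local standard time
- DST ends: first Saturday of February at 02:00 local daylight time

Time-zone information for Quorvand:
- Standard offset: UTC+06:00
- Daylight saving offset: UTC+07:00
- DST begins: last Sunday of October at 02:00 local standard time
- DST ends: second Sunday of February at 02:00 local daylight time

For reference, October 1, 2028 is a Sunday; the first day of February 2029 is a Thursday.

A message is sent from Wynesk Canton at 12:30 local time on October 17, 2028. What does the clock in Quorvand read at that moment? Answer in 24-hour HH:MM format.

1 October 2028 is a Sunday, so the first Sunday is October 1 and the third is October 15.
1 February 2029 is a Thursday, so the first Saturday is February 3.
October 17, 2028 falls between 15 October 2028 and 3 February 2029, so daylight saving is in effect and Wynesk Canton is at UTC−06:00.
12:30 Wynesk Canton + 6h = 18:30 UTC.
1 October 2028 is a Sunday, so Sundays fall on 1, 8, 15, 22, 29; the last is October 29.
1 February 2029 is a Thursday, so the first Sunday is February 4 and the second is February 11.
At the standard offset (UTC+06:00), 18:30 UTC + 6h = 00:30 Quorvand standard time (rolling into the next day, 18 October 2028).
The standard-time date in Quorvand, October 18, 2028, is outside the daylight-saving period (29 October 2028 – 11 February 2029), so Quorvand is on standard time, UTC+06:00.
18:30 UTC + 6h = 00:30 Quorvand (rolling into the next day, 18 October 2028).

00:30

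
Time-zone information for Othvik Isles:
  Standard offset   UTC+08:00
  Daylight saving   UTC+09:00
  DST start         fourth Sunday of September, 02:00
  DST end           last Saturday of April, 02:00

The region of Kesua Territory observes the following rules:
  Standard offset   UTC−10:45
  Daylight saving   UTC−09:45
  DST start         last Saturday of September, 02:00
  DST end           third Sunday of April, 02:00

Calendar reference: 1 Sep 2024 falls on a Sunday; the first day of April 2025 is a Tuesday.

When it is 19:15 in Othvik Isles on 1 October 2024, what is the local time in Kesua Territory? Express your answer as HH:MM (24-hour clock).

00:30

1 September 2024 is a Sunday, so the first Sunday is September 1 and the fourth is September 22.
1 April 2025 is a Tuesday, so Saturdays fall on 5, 12, 19, 26; the last is April 26.
1 October 2024 falls between 22 September 2024 and 26 April 2025, so daylight saving is in effect and Othvik Isles is at UTC+09:00.
19:15 Othvik Isles − 9h = 10:15 UTC.
1 September 2024 is a Sunday, so Saturdays fall on 7, 14, 21, 28; the last is September 28.
1 April 2025 is a Tuesday, so the first Sunday is April 6 and the third is April 20.
At the standard offset (UTC−10:45), 10:15 UTC − 10h45m = 23:30 Kesua Territory standard time (rolling into the previous day, 30 September 2024).
The standard-time date in Kesua Territory, 30 September 2024, falls between 28 September 2024 and 20 April 2025, so daylight saving is in effect and Kesua Territory is at UTC−09:45.
10:15 UTC − 9h45m = 00:30 Kesua Territory.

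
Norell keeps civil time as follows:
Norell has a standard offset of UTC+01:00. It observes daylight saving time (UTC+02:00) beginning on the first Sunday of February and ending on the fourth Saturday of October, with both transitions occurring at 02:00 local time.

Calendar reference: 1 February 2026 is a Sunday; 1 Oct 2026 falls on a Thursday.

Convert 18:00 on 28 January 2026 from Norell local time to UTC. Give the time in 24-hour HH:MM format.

17:00

1 February 2026 is a Sunday, so the first Sunday is February 1.
1 October 2026 is a Thursday, so the first Saturday is October 3 and the fourth is October 24.
28 January 2026 does not fall between 1 February and 24 October, so daylight saving is not in effect and Norell is at UTC+01:00.
18:00 local − 1h = 17:00 UTC.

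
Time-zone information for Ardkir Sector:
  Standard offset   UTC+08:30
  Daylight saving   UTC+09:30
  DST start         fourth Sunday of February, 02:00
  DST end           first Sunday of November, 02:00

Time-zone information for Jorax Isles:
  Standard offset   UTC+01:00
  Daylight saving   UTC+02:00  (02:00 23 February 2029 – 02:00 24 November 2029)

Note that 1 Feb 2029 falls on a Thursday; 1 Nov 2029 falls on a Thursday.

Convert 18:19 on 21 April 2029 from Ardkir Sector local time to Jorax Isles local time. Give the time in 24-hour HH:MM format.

1 February 2029 is a Thursday, so the first Sunday is February 4 and the fourth is February 25.
1 November 2029 is a Thursday, so the first Sunday is November 4.
21 April 2029 falls between 25 February and 4 November, so daylight saving is in effect and Ardkir Sector is at UTC+09:30.
18:19 Ardkir Sector − 9h30m = 08:49 UTC.
At the standard offset (UTC+01:00), 08:49 UTC + 1h = 09:49 Jorax Isles standard time.
Daylight saving runs 23 February – 24 November; the standard-time date in Jorax Isles, 21 April 2029, is inside that window, so Jorax Isles is at UTC+02:00.
08:49 UTC + 2h = 10:49 Jorax Isles.

10:49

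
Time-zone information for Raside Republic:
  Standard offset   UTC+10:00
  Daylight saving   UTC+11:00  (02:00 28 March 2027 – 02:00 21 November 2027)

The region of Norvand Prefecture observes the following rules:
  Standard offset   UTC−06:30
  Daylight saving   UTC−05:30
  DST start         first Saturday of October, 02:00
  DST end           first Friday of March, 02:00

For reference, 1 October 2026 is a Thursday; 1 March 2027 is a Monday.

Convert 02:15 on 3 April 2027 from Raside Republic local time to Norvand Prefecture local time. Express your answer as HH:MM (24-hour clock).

08:45

Daylight saving runs 28 March – 21 November; 3 April 2027 is inside that window, so Raside Republic is at UTC+11:00.
02:15 Raside Republic − 11h = 15:15 UTC (rolling into the previous day, 2 April 2027).
1 October 2026 is a Thursday, so the first Saturday is October 3.
1 March 2027 is a Monday, so the first Friday is March 5.
At the standard offset (UTC−06:30), 15:15 UTC − 6h30m = 08:45 Norvand Prefecture standard time.
Daylight saving runs 3 October 2026 – 5 March 2027; the standard-time date in Norvand Prefecture, 2 April 2027, is outside that window, so Norvand Prefecture is on standard time at UTC−06:30.
15:15 UTC − 6h30m = 08:45 Norvand Prefecture.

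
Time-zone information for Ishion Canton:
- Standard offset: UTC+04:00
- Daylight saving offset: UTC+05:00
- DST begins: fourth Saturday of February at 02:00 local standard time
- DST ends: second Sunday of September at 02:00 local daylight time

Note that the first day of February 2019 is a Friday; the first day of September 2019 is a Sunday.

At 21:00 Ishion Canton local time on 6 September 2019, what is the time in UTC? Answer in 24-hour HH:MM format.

16:00

1 February 2019 is a Friday, so the first Saturday is February 2 and the fourth is February 23.
1 September 2019 is a Sunday, so the first Sunday is September 1 and the second is September 8.
Daylight saving runs 23 February – 8 September; 6 September 2019 is inside that window, so Ishion Canton is at UTC+05:00.
21:00 local − 5h = 16:00 UTC.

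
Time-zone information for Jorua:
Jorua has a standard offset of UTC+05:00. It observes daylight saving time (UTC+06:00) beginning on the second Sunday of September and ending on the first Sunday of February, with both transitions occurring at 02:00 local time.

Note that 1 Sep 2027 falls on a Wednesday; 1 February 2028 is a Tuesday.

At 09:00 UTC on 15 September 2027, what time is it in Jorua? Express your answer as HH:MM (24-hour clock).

1 September 2027 is a Wednesday, so the first Sunday is September 5 and the second is September 12.
1 February 2028 is a Tuesday, so the first Sunday is February 6.
At the standard offset (UTC+05:00), 09:00 UTC + 5h = 14:00 Jorua standard time.
The standard-time date in Jorua, 15 September 2027, falls between 12 September 2027 and 6 February 2028, so daylight saving is in effect and Jorua is at UTC+06:00.
09:00 UTC + 6h = 15:00 local.

15:00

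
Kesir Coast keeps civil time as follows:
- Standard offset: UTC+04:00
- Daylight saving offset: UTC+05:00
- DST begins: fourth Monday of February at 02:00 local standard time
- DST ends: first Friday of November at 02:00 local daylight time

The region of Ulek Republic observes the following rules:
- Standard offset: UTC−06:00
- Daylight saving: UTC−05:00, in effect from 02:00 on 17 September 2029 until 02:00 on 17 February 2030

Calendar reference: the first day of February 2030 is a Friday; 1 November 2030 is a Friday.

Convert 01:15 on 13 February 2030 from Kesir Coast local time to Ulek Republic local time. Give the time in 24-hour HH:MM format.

16:15

1 February 2030 is a Friday, so the first Monday is February 4 and the fourth is February 25.
1 November 2030 is a Friday, so the first Friday is November 1.
Daylight saving runs 25 February – 1 November; 13 February 2030 is outside that window, so Kesir Coast is on standard time at UTC+04:00.
01:15 Kesir Coast − 4h = 21:15 UTC (rolling into the previous day, 12 February 2030).
At the standard offset (UTC−06:00), 21:15 UTC − 6h = 15:15 Ulek Republic standard time.
The standard-time date in Ulek Republic, 12 February 2030, lies within the daylight-saving period (17 September 2029 – 17 February 2030), so Ulek Republic is on daylight time, UTC−05:00.
21:15 UTC − 5h = 16:15 Ulek Republic.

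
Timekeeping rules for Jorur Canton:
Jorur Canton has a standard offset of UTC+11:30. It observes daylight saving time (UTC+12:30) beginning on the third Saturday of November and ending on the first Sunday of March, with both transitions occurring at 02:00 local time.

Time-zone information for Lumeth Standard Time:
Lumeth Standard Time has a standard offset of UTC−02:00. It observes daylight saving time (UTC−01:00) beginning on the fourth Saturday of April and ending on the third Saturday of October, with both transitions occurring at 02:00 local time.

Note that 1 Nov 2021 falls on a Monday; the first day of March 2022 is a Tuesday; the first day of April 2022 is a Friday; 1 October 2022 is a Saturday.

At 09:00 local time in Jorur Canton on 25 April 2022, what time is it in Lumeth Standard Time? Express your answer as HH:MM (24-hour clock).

1 November 2021 is a Monday, so the first Saturday is November 6 and the third is November 20.
1 March 2022 is a Tuesday, so the first Sunday is March 6.
25 April 2022 does not fall between 20 November 2021 and 6 March 2022, so daylight saving is not in effect and Jorur Canton is at UTC+11:30.
09:00 Jorur Canton − 11h30m = 21:30 UTC (rolling into the previous day, 24 April 2022).
1 April 2022 is a Friday, so the first Saturday is April 2 and the fourth is April 23.
1 October 2022 is a Saturday, so the first Saturday is October 1 and the third is October 15.
At the standard offset (UTC−02:00), 21:30 UTC − 2h = 19:30 Lumeth Standard Time standard time.
Daylight saving runs 23 April – 15 October; the standard-time date in Lumeth Standard Time, 24 April 2022, is inside that window, so Lumeth Standard Time is at UTC−01:00.
21:30 UTC − 1h = 20:30 Lumeth Standard Time.

20:30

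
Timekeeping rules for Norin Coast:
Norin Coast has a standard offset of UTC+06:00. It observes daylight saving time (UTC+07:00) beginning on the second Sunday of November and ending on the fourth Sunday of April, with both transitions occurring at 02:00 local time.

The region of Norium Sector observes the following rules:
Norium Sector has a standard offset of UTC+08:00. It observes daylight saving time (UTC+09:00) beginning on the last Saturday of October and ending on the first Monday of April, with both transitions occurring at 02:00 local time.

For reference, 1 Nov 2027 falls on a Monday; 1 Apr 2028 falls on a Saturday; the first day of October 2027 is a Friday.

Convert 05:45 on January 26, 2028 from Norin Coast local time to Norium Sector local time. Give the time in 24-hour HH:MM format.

07:45

1 November 2027 is a Monday, so the first Sunday is November 7 and the second is November 14.
1 April 2028 is a Saturday, so the first Sunday is April 2 and the fourth is April 23.
Daylight saving runs 14 November 2027 – 23 April 2028; January 26, 2028 is inside that window, so Norin Coast is at UTC+07:00.
05:45 Norin Coast − 7h = 22:45 UTC (rolling into the previous day, 25 January 2028).
1 October 2027 is a Friday, so Saturdays fall on 2, 9, 16, 23, 30; the last is October 30.
1 April 2028 is a Saturday, so the first Monday is April 3.
At the standard offset (UTC+08:00), 22:45 UTC + 8h = 06:45 Norium Sector standard time (rolling into the next day, 26 January 2028).
Daylight saving runs 30 October 2027 – 3 April 2028; the standard-time date in Norium Sector, January 26, 2028, is inside that window, so Norium Sector is at UTC+09:00.
22:45 UTC + 9h = 07:45 Norium Sector (rolling into the next day, 26 January 2028).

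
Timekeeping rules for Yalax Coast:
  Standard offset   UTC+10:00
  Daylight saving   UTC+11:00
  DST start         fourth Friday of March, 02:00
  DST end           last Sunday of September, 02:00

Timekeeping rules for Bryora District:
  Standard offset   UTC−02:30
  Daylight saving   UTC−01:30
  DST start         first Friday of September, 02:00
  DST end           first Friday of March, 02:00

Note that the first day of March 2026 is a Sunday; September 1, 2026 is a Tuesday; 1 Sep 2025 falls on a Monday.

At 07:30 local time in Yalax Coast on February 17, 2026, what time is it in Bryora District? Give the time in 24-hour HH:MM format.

20:00

1 March 2026 is a Sunday, so the first Friday is March 6 and the fourth is March 27.
1 September 2026 is a Tuesday, so Sundays fall on 6, 13, 20, 27; the last is September 27.
February 17, 2026 is outside the daylight-saving period (27 March – 27 September), so Yalax Coast is on standard time, UTC+10:00.
07:30 Yalax Coast − 10h = 21:30 UTC (rolling into the previous day, 16 February 2026).
1 September 2025 is a Monday, so the first Friday is September 5.
1 March 2026 is a Sunday, so the first Friday is March 6.
At the standard offset (UTC−02:30), 21:30 UTC − 2h30m = 19:00 Bryora District standard time.
The standard-time date in Bryora District, February 16, 2026, lies within the daylight-saving period (5 September 2025 – 6 March 2026), so Bryora District is on daylight time, UTC−01:30.
21:30 UTC − 1h30m = 20:00 Bryora District.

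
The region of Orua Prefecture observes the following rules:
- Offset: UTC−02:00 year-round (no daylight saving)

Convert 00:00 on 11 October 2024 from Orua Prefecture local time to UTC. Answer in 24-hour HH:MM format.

Orua Prefecture has no daylight saving, so its offset is UTC−02:00 year-round.
00:00 local + 2h = 02:00 UTC.

02:00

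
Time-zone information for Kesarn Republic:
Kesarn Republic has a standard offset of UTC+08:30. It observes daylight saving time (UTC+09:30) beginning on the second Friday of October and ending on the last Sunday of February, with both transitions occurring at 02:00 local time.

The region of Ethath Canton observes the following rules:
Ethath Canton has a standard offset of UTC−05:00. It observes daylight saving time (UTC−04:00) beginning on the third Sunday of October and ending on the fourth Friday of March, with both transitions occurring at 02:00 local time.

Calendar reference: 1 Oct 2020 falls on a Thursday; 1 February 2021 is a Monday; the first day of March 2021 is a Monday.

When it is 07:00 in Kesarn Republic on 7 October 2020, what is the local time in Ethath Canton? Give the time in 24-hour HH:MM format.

1 October 2020 is a Thursday, so the first Friday is October 2 and the second is October 9.
1 February 2021 is a Monday, so Sundays fall on 7, 14, 21, 28; the last is February 28.
7 October 2020 is outside the daylight-saving period (9 October 2020 – 28 February 2021), so Kesarn Republic is on standard time, UTC+08:30.
07:00 Kesarn Republic − 8h30m = 22:30 UTC (rolling into the previous day, 6 October 2020).
1 October 2020 is a Thursday, so the first Sunday is October 4 and the third is October 18.
1 March 2021 is a Monday, so the first Friday is March 5 and the fourth is March 26.
At the standard offset (UTC−05:00), 22:30 UTC − 5h = 17:30 Ethath Canton standard time.
The standard-time date in Ethath Canton, 6 October 2020, is outside the daylight-saving period (18 October 2020 – 26 March 2021), so Ethath Canton is on standard time, UTC−05:00.
22:30 UTC − 5h = 17:30 Ethath Canton.

17:30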